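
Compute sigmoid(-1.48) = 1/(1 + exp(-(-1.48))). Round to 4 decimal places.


Compute exp(1.4800) = 4.3929.
Sigmoid = 1 / (1 + 4.3929) = 1 / 5.3929 = 0.1854.

0.1854


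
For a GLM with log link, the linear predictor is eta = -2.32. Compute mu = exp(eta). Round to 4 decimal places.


The inverse log link gives:
mu = exp(-2.32) = 0.0983.

0.0983


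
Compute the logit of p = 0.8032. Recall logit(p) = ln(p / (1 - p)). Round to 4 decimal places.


The odds are p/(1-p) = 0.8032 / 0.1968 = 4.0813.
logit(p) = ln(4.0813) = 1.4064.

1.4064


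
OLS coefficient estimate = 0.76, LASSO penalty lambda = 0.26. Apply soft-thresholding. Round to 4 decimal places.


Absolute value: |0.76| = 0.76.
Compare to lambda = 0.26.
Since |beta| > lambda, coefficient = sign(beta)*(|beta| - lambda) = 0.5000.

0.5000


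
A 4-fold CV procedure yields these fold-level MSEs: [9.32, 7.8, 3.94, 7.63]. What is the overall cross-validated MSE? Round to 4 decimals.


Total MSE across folds = 28.6900.
CV-MSE = 28.6900/4 = 7.1725.

7.1725


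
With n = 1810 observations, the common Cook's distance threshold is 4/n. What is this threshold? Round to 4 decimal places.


Cook's distance cutoff = 4/n = 4/1810.
= 0.0022.

0.0022


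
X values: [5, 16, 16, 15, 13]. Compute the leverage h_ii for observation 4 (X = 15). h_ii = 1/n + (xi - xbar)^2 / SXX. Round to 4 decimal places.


Mean of X: xbar = 13.0000.
SXX = 86.0000.
For X = 15: h = 1/5 + (15 - 13.0000)^2/86.0000 = 0.2465.

0.2465


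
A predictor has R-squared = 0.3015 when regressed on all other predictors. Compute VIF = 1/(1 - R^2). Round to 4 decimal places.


Denominator: 1 - 0.3015 = 0.6985.
VIF = 1 / 0.6985 = 1.4316.

1.4316


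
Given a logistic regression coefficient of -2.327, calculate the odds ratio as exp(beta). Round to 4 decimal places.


The odds ratio is computed as:
OR = e^(-2.327) = 0.0976.

0.0976


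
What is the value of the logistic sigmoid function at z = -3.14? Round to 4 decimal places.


First, exp(3.1400) = 23.1039.
Then sigma(z) = 1/(1 + 23.1039) = 0.0415.

0.0415


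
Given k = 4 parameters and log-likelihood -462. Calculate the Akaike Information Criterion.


AIC = 2k - 2*loglik = 2(4) - 2(-462).
= 8 + 924 = 932.

932


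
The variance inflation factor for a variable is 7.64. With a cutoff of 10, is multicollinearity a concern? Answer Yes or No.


Check: VIF = 7.64 vs threshold = 10.
Since 7.64 < 10, the answer is No.

No


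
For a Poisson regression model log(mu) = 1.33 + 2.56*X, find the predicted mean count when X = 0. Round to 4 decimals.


Compute eta = 1.33 + 2.56 * 0 = 1.3300.
Apply inverse link: mu = e^1.3300 = 3.7810.

3.7810


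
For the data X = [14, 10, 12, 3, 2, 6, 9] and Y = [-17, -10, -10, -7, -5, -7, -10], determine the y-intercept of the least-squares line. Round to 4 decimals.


The slope is b1 = -0.7623.
Sample means are xbar = 8.0000 and ybar = -9.4286.
Intercept: b0 = -9.4286 - (-0.7623)(8.0000) = -3.3302.

-3.3302


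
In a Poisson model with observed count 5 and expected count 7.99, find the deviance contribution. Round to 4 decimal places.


Compute y*ln(y/mu) = 5*ln(5/7.99) = 5*-0.468753 = -2.343765.
y - mu = -2.99.
D = 2*(-2.343765 - (-2.99)) = 1.292470, which rounds to 1.2925.

1.2925


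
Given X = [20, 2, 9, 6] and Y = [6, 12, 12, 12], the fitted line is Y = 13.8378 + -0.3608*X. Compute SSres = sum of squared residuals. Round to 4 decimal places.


For each point, residual = actual - predicted.
Residuals: [-0.6218, -1.1162, 1.4094, 0.3270].
Sum of squared residuals = 3.7259.

3.7259


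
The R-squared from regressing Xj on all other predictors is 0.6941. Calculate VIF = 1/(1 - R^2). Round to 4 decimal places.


VIF = 1 / (1 - 0.6941).
= 1 / 0.3059 = 3.2690.

3.2690


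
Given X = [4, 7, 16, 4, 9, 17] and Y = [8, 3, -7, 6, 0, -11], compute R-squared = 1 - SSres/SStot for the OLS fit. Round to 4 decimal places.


Fit the OLS line: b0 = 12.0312, b1 = -1.2840.
SSres = 5.9859.
SStot = 278.8333.
R^2 = 1 - 5.9859/278.8333 = 0.9785.

0.9785


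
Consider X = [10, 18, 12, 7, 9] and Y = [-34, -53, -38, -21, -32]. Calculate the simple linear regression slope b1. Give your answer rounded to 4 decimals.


Calculate xbar = 11.2000, ybar = -35.6000.
S_xx = 70.8000, S_xy = -191.4000.
Using b1 = S_xy / S_xx = -191.4000 / 70.8000, we get b1 = -2.7034.

-2.7034


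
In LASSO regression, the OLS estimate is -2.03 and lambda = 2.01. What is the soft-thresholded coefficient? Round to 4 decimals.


Absolute value: |-2.03| = 2.03.
Compare to lambda = 2.01.
Since |beta| > lambda, coefficient = sign(beta)*(|beta| - lambda) = -0.0200.

-0.0200


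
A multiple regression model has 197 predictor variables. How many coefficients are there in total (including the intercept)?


Including the intercept, the model has 197 predictor coefficients + 1 intercept.
Total = 198.

198


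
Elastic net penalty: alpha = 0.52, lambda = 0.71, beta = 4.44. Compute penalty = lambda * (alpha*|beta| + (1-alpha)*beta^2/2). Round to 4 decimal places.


alpha * |beta| = 0.52 * 4.44 = 2.3088.
(1-alpha) * beta^2/2 = 0.48 * 19.7136/2 = 4.7313.
Total = 0.71 * (2.3088 + 4.7313) = 4.9984.

4.9984


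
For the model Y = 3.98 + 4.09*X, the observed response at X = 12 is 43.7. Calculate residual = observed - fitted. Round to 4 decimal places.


Predicted = 3.98 + 4.09 * 12 = 53.0600.
Residual = 43.7 - 53.0600 = -9.3600.

-9.3600


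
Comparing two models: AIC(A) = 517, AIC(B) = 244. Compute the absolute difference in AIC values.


Absolute difference = |517 - 244| = 273.
The model with lower AIC (B) is preferred.

273


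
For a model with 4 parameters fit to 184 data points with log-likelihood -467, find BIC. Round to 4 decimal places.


k * ln(n) = 4 * ln(184) = 4 * 5.214936 = 20.859744.
-2 * loglik = -2 * (-467) = 934.
BIC = 20.859744 + 934 = 954.859744, which rounds to 954.8597.

954.8597


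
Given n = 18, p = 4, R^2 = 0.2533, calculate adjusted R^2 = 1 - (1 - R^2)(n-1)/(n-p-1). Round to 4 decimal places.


Plug in: Adj R^2 = 1 - (1 - 0.2533) * 17/13.
= 1 - 0.7467 * 17/13
= 1 - 12.6939 / 13
= 1 - 0.9765 = 0.0235.

0.0235


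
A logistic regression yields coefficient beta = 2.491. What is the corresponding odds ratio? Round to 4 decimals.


The odds ratio is computed as:
OR = e^(2.491) = 12.0733.

12.0733


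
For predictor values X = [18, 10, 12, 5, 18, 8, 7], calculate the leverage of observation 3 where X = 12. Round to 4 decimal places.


Compute xbar = 11.1429 with n = 7 observations.
SXX = 160.8571.
Leverage = 1/7 + (12 - 11.1429)^2/160.8571 = 0.1474.

0.1474


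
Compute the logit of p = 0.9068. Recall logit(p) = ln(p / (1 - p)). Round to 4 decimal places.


The odds are p/(1-p) = 0.9068 / 0.0932 = 9.7296.
logit(p) = ln(9.7296) = 2.2752.

2.2752


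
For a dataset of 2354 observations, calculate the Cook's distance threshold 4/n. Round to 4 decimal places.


Cook's distance cutoff = 4/n = 4/2354.
= 0.0017.

0.0017


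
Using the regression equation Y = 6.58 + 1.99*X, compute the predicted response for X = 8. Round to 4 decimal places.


Predicted value:
Y = 6.58 + (1.99)(8) = 6.58 + 15.9200 = 22.5000.

22.5000


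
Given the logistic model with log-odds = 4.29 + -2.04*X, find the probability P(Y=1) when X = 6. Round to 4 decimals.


Compute z = 4.29 + (-2.04)(6) = -7.9500.
exp(-z) = 2835.5750.
P = 1/(1 + 2835.5750) = 0.0004.

0.0004


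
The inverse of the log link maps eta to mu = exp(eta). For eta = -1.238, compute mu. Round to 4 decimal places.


The inverse log link gives:
mu = exp(-1.238) = 0.2900.

0.2900


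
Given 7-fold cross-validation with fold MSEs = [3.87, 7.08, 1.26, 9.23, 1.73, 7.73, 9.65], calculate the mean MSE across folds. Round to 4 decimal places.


Total MSE across folds = 40.5500.
CV-MSE = 40.5500/7 = 5.7929.

5.7929


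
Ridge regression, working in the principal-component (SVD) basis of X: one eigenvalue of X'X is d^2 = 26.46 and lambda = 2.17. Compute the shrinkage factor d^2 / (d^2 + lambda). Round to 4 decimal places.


d^2 + lambda = 26.46 + 2.17 = 28.6300.
Shrinkage factor = 26.46/28.6300 = 0.9242.

0.9242


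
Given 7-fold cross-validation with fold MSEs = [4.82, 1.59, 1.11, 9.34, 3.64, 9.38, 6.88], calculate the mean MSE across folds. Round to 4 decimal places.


Total MSE across folds = 36.7600.
CV-MSE = 36.7600/7 = 5.2514.

5.2514


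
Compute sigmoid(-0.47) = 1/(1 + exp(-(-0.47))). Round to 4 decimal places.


Compute exp(0.4700) = 1.6000.
Sigmoid = 1 / (1 + 1.6000) = 1 / 2.6000 = 0.3846.

0.3846


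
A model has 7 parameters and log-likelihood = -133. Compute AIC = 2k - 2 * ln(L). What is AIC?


AIC = 2*7 - 2*(-133).
= 14 + 266 = 280.

280


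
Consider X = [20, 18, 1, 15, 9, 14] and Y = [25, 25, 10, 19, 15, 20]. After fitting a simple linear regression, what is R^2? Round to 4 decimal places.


The fitted line is Y = 8.4145 + 0.8248*X.
SSres = 7.5059, SStot = 170.0000.
R^2 = 1 - SSres/SStot = 0.9558.

0.9558


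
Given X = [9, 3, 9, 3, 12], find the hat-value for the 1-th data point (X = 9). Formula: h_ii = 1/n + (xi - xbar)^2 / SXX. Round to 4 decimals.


Compute xbar = 7.2000 with n = 5 observations.
SXX = 64.8000.
Leverage = 1/5 + (9 - 7.2000)^2/64.8000 = 0.2500.

0.2500


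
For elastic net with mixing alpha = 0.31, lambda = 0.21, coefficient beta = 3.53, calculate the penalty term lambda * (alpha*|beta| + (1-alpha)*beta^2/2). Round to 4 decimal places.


Compute:
L1 = 0.31 * 3.53 = 1.0943.
L2 = 0.69 * 3.53^2 / 2 = 4.2990.
Penalty = 0.21 * (1.0943 + 4.2990) = 1.1326.

1.1326


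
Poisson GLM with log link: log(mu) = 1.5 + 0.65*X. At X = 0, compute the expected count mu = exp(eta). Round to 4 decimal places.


Compute eta = 1.5 + 0.65 * 0 = 1.5000.
Apply inverse link: mu = e^1.5000 = 4.4817.

4.4817


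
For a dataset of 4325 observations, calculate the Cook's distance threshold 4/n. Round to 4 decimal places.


Cook's distance cutoff = 4/n = 4/4325.
= 0.0009.

0.0009


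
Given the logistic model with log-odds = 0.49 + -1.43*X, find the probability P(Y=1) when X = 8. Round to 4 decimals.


Linear predictor: z = 0.49 + -1.43 * 8 = -10.9500.
P = 1/(1 + exp(10.9500)) = 1/(1 + 56954.0454) = 0.0000.

0.0000


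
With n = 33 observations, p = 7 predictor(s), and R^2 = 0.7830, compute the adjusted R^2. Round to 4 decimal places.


Using the formula:
(1 - 0.7830) = 0.2170.
Multiply by 32/25: 0.2170 * 32 = 6.9440, then 6.9440 / 25 = 0.2778.
Adj R^2 = 1 - 0.2778 = 0.7222.

0.7222


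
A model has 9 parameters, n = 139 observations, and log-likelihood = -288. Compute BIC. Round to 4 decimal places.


k * ln(n) = 9 * ln(139) = 9 * 4.934474 = 44.410266.
-2 * loglik = -2 * (-288) = 576.
BIC = 44.410266 + 576 = 620.410266, which rounds to 620.4103.

620.4103


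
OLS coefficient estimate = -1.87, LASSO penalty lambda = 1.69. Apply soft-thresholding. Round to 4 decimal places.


|beta_OLS| = 1.87.
lambda = 1.69.
Since |beta| > lambda, coefficient = sign(beta)*(|beta| - lambda) = -0.1800.
Result = -0.1800.

-0.1800


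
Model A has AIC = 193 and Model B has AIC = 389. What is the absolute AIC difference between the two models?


|AIC_A - AIC_B| = |193 - 389| = 196.
Model A is preferred (lower AIC).

196


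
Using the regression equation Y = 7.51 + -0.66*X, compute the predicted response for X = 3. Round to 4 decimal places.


Predicted value:
Y = 7.51 + (-0.66)(3) = 7.51 + -1.9800 = 5.5300.

5.5300


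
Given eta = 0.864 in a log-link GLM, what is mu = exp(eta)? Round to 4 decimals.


The inverse log link gives:
mu = exp(0.864) = 2.3726.

2.3726


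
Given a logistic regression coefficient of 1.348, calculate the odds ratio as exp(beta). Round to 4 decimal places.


The odds ratio is computed as:
OR = e^(1.348) = 3.8497.

3.8497


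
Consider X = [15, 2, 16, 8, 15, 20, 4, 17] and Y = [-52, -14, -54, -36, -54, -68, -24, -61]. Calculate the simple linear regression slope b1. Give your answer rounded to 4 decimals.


First compute the means: xbar = 12.1250, ybar = -45.3750.
Then S_xx = sum((xi - xbar)^2) = 302.8750.
S_xy = sum((xi - xbar)(yi - ybar)) = -861.6250.
b1 = S_xy / S_xx = -861.6250 / 302.8750 = -2.8448.

-2.8448


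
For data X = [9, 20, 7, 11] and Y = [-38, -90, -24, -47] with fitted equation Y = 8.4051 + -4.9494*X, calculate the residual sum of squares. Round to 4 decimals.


Compute predicted values, then residuals = yi - yhat_i.
Residuals: [-1.8605, 0.5829, 2.2407, -0.9617].
SSres = sum(residual^2) = 9.7468.

9.7468


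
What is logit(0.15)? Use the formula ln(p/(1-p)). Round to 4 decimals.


Compute the odds: 0.15/0.85 = 0.1765.
Take the natural log: ln(0.1765) = -1.7346.

-1.7346


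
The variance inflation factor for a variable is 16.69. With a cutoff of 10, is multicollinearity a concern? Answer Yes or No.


Check: VIF = 16.69 vs threshold = 10.
Since 16.69 >= 10, the answer is Yes.

Yes


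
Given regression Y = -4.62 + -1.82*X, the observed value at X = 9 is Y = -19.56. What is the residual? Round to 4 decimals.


Predicted = -4.62 + -1.82 * 9 = -21.0000.
Residual = -19.56 - -21.0000 = 1.4400.

1.4400


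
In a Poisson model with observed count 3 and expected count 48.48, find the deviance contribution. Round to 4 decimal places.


Compute y*ln(y/mu) = 3*ln(3/48.48) = 3*-2.782539 = -8.347617.
y - mu = -45.48.
D = 2*(-8.347617 - (-45.48)) = 74.264766, which rounds to 74.2648.

74.2648


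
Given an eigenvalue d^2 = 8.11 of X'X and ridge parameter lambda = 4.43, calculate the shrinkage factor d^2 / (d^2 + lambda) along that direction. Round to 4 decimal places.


Compute the denominator: 8.11 + 4.43 = 12.5400.
Shrinkage factor = 8.11 / 12.5400 = 0.6467.

0.6467


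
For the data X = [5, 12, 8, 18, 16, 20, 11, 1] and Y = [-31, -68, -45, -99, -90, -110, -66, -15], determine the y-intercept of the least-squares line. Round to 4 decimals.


First find the slope: b1 = -5.1138.
Means: xbar = 11.3750, ybar = -65.5000.
b0 = ybar - b1 * xbar = -65.5000 - -5.1138 * 11.3750 = -7.3306.

-7.3306


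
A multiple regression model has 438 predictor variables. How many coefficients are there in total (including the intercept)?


Each predictor gets one coefficient, plus one intercept.
Total parameters = 438 + 1 = 439.

439


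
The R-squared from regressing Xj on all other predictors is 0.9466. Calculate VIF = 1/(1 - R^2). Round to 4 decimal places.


Denominator: 1 - 0.9466 = 0.0534.
VIF = 1 / 0.0534 = 18.7266.

18.7266


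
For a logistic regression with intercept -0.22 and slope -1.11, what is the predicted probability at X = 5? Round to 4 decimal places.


Linear predictor: z = -0.22 + -1.11 * 5 = -5.7700.
P = 1/(1 + exp(5.7700)) = 1/(1 + 320.5377) = 0.0031.

0.0031


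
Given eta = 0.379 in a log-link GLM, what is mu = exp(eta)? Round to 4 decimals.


Apply the inverse link:
mu = e^0.379 = 1.4608.

1.4608


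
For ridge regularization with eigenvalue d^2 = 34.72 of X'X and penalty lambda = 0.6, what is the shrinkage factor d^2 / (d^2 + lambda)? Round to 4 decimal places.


Compute the denominator: 34.72 + 0.6 = 35.3200.
Shrinkage factor = 34.72 / 35.3200 = 0.9830.

0.9830


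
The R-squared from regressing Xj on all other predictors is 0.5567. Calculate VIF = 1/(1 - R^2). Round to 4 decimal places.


VIF = 1 / (1 - 0.5567).
= 1 / 0.4433 = 2.2558.

2.2558


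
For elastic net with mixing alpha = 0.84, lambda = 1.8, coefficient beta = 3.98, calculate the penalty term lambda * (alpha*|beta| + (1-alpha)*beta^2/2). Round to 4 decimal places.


alpha * |beta| = 0.84 * 3.98 = 3.3432.
(1-alpha) * beta^2/2 = 0.16 * 15.8404/2 = 1.2672.
Total = 1.8 * (3.3432 + 1.2672) = 8.2988.

8.2988


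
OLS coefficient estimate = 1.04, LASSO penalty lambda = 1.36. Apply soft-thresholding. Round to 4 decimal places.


Absolute value: |1.04| = 1.04.
Compare to lambda = 1.36.
Since |beta| <= lambda, the coefficient is set to 0.

0.0000


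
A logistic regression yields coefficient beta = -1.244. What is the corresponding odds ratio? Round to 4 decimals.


The odds ratio is computed as:
OR = e^(-1.244) = 0.2882.

0.2882


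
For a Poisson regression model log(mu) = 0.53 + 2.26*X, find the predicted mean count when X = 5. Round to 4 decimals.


Linear predictor: eta = 0.53 + (2.26)(5) = 11.8300.
Expected count: mu = exp(11.8300) = 137310.4913.

137310.4913


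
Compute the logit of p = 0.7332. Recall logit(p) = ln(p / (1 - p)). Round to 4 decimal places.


1 - p = 0.2668.
p/(1-p) = 2.7481.
logit = ln(2.7481) = 1.0109.

1.0109


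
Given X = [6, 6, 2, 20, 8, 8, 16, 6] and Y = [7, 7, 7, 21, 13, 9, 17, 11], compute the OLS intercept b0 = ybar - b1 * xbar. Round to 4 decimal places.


The slope is b1 = 0.8226.
Sample means are xbar = 9.0000 and ybar = 11.5000.
Intercept: b0 = 11.5000 - (0.8226)(9.0000) = 4.0968.

4.0968


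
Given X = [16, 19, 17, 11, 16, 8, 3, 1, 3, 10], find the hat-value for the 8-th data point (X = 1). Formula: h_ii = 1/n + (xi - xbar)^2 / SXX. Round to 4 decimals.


Compute xbar = 10.4000 with n = 10 observations.
SXX = 384.4000.
Leverage = 1/10 + (1 - 10.4000)^2/384.4000 = 0.3299.

0.3299


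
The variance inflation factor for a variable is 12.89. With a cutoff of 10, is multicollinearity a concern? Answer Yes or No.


Compare VIF = 12.89 to the threshold of 10.
12.89 >= 10, so the answer is Yes.

Yes


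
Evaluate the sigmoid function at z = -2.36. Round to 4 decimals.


First, exp(2.3600) = 10.5910.
Then sigma(z) = 1/(1 + 10.5910) = 0.0863.

0.0863


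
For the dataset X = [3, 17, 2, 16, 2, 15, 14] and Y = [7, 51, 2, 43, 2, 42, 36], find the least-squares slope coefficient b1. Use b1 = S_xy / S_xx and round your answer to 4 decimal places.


The sample means are xbar = 9.8571 and ybar = 26.1429.
Compute S_xx = 302.8571 and S_xy = 914.1429.
Slope b1 = S_xy / S_xx = 914.1429 / 302.8571 = 3.0184.

3.0184


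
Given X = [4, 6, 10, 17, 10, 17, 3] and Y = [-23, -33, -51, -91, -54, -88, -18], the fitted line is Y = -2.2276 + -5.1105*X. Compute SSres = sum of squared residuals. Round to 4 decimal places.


For each point, residual = actual - predicted.
Residuals: [-0.3304, -0.1094, 2.3326, -1.8939, -0.6674, 1.1061, -0.4409].
Sum of squared residuals = 11.0123.

11.0123


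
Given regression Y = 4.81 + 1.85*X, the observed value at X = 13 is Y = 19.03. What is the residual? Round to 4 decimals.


Predicted = 4.81 + 1.85 * 13 = 28.8600.
Residual = 19.03 - 28.8600 = -9.8300.

-9.8300


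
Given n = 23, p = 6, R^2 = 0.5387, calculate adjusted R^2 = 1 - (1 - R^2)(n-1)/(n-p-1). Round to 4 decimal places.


Plug in: Adj R^2 = 1 - (1 - 0.5387) * 22/16.
= 1 - 0.4613 * 22/16
= 1 - 10.1486 / 16
= 1 - 0.6343 = 0.3657.

0.3657


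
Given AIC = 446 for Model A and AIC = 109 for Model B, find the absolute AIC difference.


|AIC_A - AIC_B| = |446 - 109| = 337.
Model B is preferred (lower AIC).

337


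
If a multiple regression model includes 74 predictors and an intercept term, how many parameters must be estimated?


Each predictor gets one coefficient, plus one intercept.
Total parameters = 74 + 1 = 75.

75


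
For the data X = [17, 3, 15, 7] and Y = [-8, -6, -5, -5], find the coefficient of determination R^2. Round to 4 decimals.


After computing the OLS fit (b0=-5.0382, b1=-0.0916):
SSres = 4.9008, SStot = 6.0000.
R^2 = 1 - 4.9008/6.0000 = 0.1832.

0.1832


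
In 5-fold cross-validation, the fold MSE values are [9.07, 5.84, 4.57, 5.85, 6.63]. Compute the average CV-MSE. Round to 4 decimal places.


Total MSE across folds = 31.9600.
CV-MSE = 31.9600/5 = 6.3920.

6.3920


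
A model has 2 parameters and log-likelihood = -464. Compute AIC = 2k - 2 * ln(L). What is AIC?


AIC = 2k - 2*loglik = 2(2) - 2(-464).
= 4 + 928 = 932.

932


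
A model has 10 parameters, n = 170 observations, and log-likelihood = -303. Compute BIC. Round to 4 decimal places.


k * ln(n) = 10 * ln(170) = 10 * 5.135798 = 51.357980.
-2 * loglik = -2 * (-303) = 606.
BIC = 51.357980 + 606 = 657.357980, which rounds to 657.3580.

657.3580


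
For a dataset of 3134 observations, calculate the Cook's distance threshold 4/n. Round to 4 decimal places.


Cook's distance cutoff = 4/n = 4/3134.
= 0.0013.

0.0013


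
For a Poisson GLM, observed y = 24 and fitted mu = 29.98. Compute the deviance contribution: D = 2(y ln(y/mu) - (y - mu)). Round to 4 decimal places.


Compute y*ln(y/mu) = 24*ln(24/29.98) = 24*-0.222477 = -5.339448.
y - mu = -5.98.
D = 2*(-5.339448 - (-5.98)) = 1.281104, which rounds to 1.2811.

1.2811


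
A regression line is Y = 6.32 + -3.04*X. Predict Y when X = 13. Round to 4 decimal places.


Predicted value:
Y = 6.32 + (-3.04)(13) = 6.32 + -39.5200 = -33.2000.

-33.2000


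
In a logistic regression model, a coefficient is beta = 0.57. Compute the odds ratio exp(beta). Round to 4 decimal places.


exp(0.57) = 1.7683.
So the odds ratio is 1.7683.

1.7683


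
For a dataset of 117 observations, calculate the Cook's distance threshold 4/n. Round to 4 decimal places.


Using the rule of thumb:
Threshold = 4 / 117 = 0.0342.

0.0342


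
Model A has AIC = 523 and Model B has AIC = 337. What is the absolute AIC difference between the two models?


Absolute difference = |523 - 337| = 186.
The model with lower AIC (B) is preferred.

186


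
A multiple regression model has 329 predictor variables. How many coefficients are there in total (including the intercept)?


Total coefficients = number of predictors + 1 (for the intercept).
= 329 + 1 = 330.

330


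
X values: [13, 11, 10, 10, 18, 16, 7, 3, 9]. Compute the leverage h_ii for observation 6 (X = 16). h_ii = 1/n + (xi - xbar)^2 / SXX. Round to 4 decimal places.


Compute xbar = 10.7778 with n = 9 observations.
SXX = 163.5556.
Leverage = 1/9 + (16 - 10.7778)^2/163.5556 = 0.2779.

0.2779


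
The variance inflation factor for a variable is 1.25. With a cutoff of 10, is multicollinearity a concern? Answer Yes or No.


Check: VIF = 1.25 vs threshold = 10.
Since 1.25 < 10, the answer is No.

No


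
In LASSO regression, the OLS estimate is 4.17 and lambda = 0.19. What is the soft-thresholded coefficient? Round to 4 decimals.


Absolute value: |4.17| = 4.17.
Compare to lambda = 0.19.
Since |beta| > lambda, coefficient = sign(beta)*(|beta| - lambda) = 3.9800.

3.9800


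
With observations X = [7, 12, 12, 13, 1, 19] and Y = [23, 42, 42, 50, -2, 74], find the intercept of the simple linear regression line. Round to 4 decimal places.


Compute b1 = 4.2104 from the OLS formula.
With xbar = 10.6667 and ybar = 38.1667, the intercept is:
b0 = 38.1667 - 4.2104 * 10.6667 = -6.7446.

-6.7446


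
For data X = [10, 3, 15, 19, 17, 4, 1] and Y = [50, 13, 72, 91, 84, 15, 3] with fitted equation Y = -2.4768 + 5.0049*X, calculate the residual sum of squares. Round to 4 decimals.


For each point, residual = actual - predicted.
Residuals: [2.4278, 0.4621, -0.5967, -1.6163, 1.3935, -2.5428, 0.4719].
Sum of squared residuals = 17.7066.

17.7066


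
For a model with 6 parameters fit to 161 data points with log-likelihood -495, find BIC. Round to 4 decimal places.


k * ln(n) = 6 * ln(161) = 6 * 5.081404 = 30.488424.
-2 * loglik = -2 * (-495) = 990.
BIC = 30.488424 + 990 = 1020.488424, which rounds to 1020.4884.

1020.4884


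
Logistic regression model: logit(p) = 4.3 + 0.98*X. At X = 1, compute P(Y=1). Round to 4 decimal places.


Linear predictor: z = 4.3 + 0.98 * 1 = 5.2800.
P = 1/(1 + exp(-5.2800)) = 1/(1 + 0.0051) = 0.9949.

0.9949


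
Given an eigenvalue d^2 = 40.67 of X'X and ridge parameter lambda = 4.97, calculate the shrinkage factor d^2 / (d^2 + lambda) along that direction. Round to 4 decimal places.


d^2 + lambda = 40.67 + 4.97 = 45.6400.
Shrinkage factor = 40.67/45.6400 = 0.8911.

0.8911


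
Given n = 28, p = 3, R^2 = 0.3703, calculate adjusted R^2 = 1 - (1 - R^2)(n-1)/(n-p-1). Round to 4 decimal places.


Using the formula:
(1 - 0.3703) = 0.6297.
Multiply by 27/24: 0.6297 * 27 = 17.0019, then 17.0019 / 24 = 0.7084.
Adj R^2 = 1 - 0.7084 = 0.2916.

0.2916


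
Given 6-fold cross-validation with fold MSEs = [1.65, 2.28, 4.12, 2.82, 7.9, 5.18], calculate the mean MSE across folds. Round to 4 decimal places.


Total MSE across folds = 23.9500.
CV-MSE = 23.9500/6 = 3.9917.

3.9917


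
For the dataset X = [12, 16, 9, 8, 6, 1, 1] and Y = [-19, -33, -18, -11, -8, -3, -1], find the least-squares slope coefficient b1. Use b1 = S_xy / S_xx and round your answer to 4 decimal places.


Calculate xbar = 7.5714, ybar = -13.2857.
S_xx = 181.7143, S_xy = -353.8571.
Using b1 = S_xy / S_xx = -353.8571 / 181.7143, we get b1 = -1.9473.

-1.9473


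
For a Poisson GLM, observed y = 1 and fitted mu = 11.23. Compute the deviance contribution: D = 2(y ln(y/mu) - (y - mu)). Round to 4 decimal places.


y/mu = 1/11.23 = 0.089047 (approx.), and ln(1/11.23) = -2.418589.
y * ln(y/mu) = 1 * -2.418589 = -2.418589.
y - mu = -10.23.
D = 2 * (-2.418589 - -10.23) = 15.622822, which rounds to 15.6228.

15.6228


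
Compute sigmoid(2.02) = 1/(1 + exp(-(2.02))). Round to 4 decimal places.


exp(-2.0200) = 0.1327.
1 + exp(-z) = 1.1327.
sigmoid = 1/1.1327 = 0.8829.

0.8829


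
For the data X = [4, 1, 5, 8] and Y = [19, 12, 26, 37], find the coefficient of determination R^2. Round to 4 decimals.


Fit the OLS line: b0 = 7.1200, b1 = 3.6400.
SSres = 9.7600.
SStot = 341.0000.
R^2 = 1 - 9.7600/341.0000 = 0.9714.

0.9714


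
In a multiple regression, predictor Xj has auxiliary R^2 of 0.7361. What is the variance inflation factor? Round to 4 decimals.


Denominator: 1 - 0.7361 = 0.2639.
VIF = 1 / 0.2639 = 3.7893.

3.7893


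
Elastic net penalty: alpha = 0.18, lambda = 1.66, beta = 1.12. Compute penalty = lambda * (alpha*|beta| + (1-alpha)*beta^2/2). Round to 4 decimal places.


Compute:
L1 = 0.18 * 1.12 = 0.2016.
L2 = 0.82 * 1.12^2 / 2 = 0.5143.
Penalty = 1.66 * (0.2016 + 0.5143) = 1.1884.

1.1884


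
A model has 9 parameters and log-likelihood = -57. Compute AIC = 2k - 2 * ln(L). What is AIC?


AIC = 2*9 - 2*(-57).
= 18 + 114 = 132.

132


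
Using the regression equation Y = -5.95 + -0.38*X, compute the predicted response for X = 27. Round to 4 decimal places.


Plug X = 27 into Y = -5.95 + -0.38*X:
Y = -5.95 + -10.2600 = -16.2100.

-16.2100


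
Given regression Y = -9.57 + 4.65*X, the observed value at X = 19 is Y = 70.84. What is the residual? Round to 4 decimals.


Fitted value at X = 19 is yhat = -9.57 + 4.65*19 = 78.7800.
Residual = 70.84 - 78.7800 = -7.9400.

-7.9400


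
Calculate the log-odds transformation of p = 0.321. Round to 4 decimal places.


1 - p = 0.679.
p/(1-p) = 0.4728.
logit = ln(0.4728) = -0.7492.

-0.7492


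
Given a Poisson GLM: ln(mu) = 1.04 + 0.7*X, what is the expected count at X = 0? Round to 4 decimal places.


Linear predictor: eta = 1.04 + (0.7)(0) = 1.0400.
Expected count: mu = exp(1.0400) = 2.8292.

2.8292


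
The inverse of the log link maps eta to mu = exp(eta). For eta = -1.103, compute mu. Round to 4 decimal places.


The inverse log link gives:
mu = exp(-1.103) = 0.3319.

0.3319


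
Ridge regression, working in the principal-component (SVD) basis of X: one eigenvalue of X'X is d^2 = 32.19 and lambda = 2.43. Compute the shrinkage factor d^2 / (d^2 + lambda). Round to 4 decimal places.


Denominator = d^2 + lambda = 32.19 + 2.43 = 34.6200.
Shrinkage = 32.19 / 34.6200 = 0.9298.

0.9298


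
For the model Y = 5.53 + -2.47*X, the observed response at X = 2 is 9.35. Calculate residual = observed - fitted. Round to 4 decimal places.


Compute yhat = 5.53 + (-2.47)(2) = 0.5900.
Residual = actual - predicted = 9.35 - 0.5900 = 8.7600.

8.7600


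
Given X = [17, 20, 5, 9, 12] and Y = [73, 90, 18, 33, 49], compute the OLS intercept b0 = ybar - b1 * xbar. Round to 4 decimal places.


First find the slope: b1 = 4.8361.
Means: xbar = 12.6000, ybar = 52.6000.
b0 = ybar - b1 * xbar = 52.6000 - 4.8361 * 12.6000 = -8.3347.

-8.3347


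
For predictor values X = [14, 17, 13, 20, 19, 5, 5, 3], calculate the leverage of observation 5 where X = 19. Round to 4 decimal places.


Compute xbar = 12.0000 with n = 8 observations.
SXX = 322.0000.
Leverage = 1/8 + (19 - 12.0000)^2/322.0000 = 0.2772.

0.2772


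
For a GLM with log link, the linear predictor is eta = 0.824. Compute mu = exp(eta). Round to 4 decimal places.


Apply the inverse link:
mu = e^0.824 = 2.2796.

2.2796


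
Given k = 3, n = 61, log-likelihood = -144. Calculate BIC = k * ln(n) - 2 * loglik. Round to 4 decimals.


k * ln(n) = 3 * ln(61) = 3 * 4.110874 = 12.332622.
-2 * loglik = -2 * (-144) = 288.
BIC = 12.332622 + 288 = 300.332622, which rounds to 300.3326.

300.3326


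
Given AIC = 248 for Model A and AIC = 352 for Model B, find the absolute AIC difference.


Absolute difference = |248 - 352| = 104.
The model with lower AIC (A) is preferred.

104


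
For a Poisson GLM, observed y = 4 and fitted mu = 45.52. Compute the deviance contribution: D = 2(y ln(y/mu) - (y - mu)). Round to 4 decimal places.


y/mu = 4/45.52 = 0.087873 (approx.), and ln(4/45.52) = -2.431857.
y * ln(y/mu) = 4 * -2.431857 = -9.727428.
y - mu = -41.52.
D = 2 * (-9.727428 - -41.52) = 63.585144, which rounds to 63.5851.

63.5851


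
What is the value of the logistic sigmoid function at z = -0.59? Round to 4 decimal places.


Compute exp(0.5900) = 1.8040.
Sigmoid = 1 / (1 + 1.8040) = 1 / 2.8040 = 0.3566.

0.3566


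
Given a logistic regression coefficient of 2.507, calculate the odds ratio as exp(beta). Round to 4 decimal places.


exp(2.507) = 12.2681.
So the odds ratio is 12.2681.

12.2681


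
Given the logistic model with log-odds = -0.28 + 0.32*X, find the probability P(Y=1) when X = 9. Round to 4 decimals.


Compute z = -0.28 + (0.32)(9) = 2.6000.
exp(-z) = 0.0743.
P = 1/(1 + 0.0743) = 0.9309.

0.9309


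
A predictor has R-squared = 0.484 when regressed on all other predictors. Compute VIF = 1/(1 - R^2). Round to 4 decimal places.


Denominator: 1 - 0.484 = 0.516.
VIF = 1 / 0.516 = 1.9380.

1.9380


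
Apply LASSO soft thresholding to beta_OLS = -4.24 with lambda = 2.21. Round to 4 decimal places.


|beta_OLS| = 4.24.
lambda = 2.21.
Since |beta| > lambda, coefficient = sign(beta)*(|beta| - lambda) = -2.0300.
Result = -2.0300.

-2.0300


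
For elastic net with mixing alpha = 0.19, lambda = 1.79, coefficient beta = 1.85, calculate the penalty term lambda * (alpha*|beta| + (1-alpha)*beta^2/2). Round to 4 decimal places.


Compute:
L1 = 0.19 * 1.85 = 0.3515.
L2 = 0.81 * 1.85^2 / 2 = 1.3861.
Penalty = 1.79 * (0.3515 + 1.3861) = 3.1103.

3.1103


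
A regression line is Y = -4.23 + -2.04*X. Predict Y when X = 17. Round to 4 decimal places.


Plug X = 17 into Y = -4.23 + -2.04*X:
Y = -4.23 + -34.6800 = -38.9100.

-38.9100


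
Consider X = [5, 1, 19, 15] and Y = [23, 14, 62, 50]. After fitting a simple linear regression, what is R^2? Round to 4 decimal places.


After computing the OLS fit (b0=10.5047, b1=2.6745):
SSres = 2.2925, SStot = 1518.7500.
R^2 = 1 - 2.2925/1518.7500 = 0.9985.

0.9985


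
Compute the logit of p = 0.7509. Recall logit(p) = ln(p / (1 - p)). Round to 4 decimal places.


The odds are p/(1-p) = 0.7509 / 0.2491 = 3.0145.
logit(p) = ln(3.0145) = 1.1034.

1.1034


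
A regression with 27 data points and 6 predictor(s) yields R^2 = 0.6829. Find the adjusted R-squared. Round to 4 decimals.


Plug in: Adj R^2 = 1 - (1 - 0.6829) * 26/20.
= 1 - 0.3171 * 26/20
= 1 - 8.2446 / 20
= 1 - 0.4122 = 0.5878.

0.5878


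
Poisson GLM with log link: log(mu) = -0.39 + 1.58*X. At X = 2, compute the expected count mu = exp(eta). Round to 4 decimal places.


eta = -0.39 + 1.58 * 2 = 2.7700.
mu = exp(2.7700) = 15.9586.

15.9586


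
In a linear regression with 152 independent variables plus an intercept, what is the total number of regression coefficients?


Total coefficients = number of predictors + 1 (for the intercept).
= 152 + 1 = 153.

153


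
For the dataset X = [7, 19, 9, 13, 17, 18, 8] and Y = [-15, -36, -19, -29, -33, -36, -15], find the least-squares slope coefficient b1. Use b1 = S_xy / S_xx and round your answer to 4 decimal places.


The sample means are xbar = 13.0000 and ybar = -26.1429.
Compute S_xx = 154.0000 and S_xy = -287.0000.
Slope b1 = S_xy / S_xx = -287.0000 / 154.0000 = -1.8636.

-1.8636


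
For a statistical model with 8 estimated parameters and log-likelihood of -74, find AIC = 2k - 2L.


AIC = 2*8 - 2*(-74).
= 16 + 148 = 164.

164


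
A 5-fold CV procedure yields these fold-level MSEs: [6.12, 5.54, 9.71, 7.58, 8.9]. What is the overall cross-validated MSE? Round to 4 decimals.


Sum of fold MSEs = 37.8500.
Average = 37.8500 / 5 = 7.5700.

7.5700


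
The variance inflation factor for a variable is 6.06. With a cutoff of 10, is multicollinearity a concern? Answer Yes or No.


The threshold is 10.
VIF = 6.06 is < 10.
Multicollinearity indication: No.

No


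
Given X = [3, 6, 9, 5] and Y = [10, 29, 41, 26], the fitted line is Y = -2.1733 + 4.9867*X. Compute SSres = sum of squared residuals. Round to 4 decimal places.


Predicted values from Y = -2.1733 + 4.9867*X.
Residuals: [-2.7868, 1.2531, -1.7070, 3.2398].
SSres = 22.7467.

22.7467


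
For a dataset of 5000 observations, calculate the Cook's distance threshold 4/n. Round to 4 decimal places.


Cook's distance cutoff = 4/n = 4/5000.
= 0.0008.

0.0008


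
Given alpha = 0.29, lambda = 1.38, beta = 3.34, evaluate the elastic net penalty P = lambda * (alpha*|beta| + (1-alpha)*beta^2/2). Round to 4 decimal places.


L1 component = 0.29 * |3.34| = 0.9686.
L2 component = 0.71 * 3.34^2 / 2 = 3.9602.
Penalty = 1.38 * (0.9686 + 3.9602) = 1.38 * 4.9288 = 6.8018.

6.8018


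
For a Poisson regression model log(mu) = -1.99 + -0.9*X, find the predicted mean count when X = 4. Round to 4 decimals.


Linear predictor: eta = -1.99 + (-0.9)(4) = -5.5900.
Expected count: mu = exp(-5.5900) = 0.0037.

0.0037


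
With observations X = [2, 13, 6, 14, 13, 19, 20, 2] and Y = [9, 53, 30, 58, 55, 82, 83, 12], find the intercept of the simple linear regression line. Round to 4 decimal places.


First find the slope: b1 = 4.0308.
Means: xbar = 11.1250, ybar = 47.7500.
b0 = ybar - b1 * xbar = 47.7500 - 4.0308 * 11.1250 = 2.9072.

2.9072


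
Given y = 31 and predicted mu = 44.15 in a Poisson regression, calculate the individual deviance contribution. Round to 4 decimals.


Compute y*ln(y/mu) = 31*ln(31/44.15) = 31*-0.353606 = -10.961786.
y - mu = -13.15.
D = 2*(-10.961786 - (-13.15)) = 4.376428, which rounds to 4.3764.

4.3764


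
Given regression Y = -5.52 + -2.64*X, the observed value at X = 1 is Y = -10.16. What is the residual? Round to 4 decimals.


Predicted = -5.52 + -2.64 * 1 = -8.1600.
Residual = -10.16 - -8.1600 = -2.0000.

-2.0000


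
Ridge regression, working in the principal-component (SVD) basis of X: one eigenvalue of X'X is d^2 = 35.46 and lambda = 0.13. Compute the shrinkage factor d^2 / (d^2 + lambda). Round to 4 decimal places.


Compute the denominator: 35.46 + 0.13 = 35.5900.
Shrinkage factor = 35.46 / 35.5900 = 0.9963.

0.9963


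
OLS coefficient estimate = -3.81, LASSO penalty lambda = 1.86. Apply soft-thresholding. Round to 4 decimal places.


Check: |-3.81| = 3.81 vs lambda = 1.86.
Since |beta| > lambda, coefficient = sign(beta)*(|beta| - lambda) = -1.9500.
Soft-thresholded coefficient = -1.9500.

-1.9500


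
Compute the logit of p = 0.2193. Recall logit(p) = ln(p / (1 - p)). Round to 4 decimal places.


Compute the odds: 0.2193/0.7807 = 0.2809.
Take the natural log: ln(0.2809) = -1.2698.

-1.2698


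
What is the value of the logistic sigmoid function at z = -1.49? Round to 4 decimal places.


Compute exp(1.4900) = 4.4371.
Sigmoid = 1 / (1 + 4.4371) = 1 / 5.4371 = 0.1839.

0.1839


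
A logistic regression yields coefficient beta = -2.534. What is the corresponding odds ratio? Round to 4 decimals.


Odds ratio = exp(beta) = exp(-2.534).
= 0.0793.

0.0793


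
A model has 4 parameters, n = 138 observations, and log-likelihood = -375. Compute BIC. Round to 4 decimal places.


Compute k*ln(n) = 4*ln(138) = 4*4.927254 = 19.709016.
Then -2*loglik = 750.
BIC = 19.709016 + 750 = 769.709016, which rounds to 769.7090.

769.7090


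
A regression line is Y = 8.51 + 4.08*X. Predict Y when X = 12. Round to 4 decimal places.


Substitute X = 12 into the equation:
Y = 8.51 + 4.08 * 12 = 8.51 + 48.9600 = 57.4700.

57.4700


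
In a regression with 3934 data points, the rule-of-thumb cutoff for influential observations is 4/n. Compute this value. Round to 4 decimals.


The threshold is 4/n.
4/3934 = 0.0010.

0.0010


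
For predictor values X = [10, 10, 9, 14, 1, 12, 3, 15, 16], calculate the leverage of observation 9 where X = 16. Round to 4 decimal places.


Compute xbar = 10.0000 with n = 9 observations.
SXX = 212.0000.
Leverage = 1/9 + (16 - 10.0000)^2/212.0000 = 0.2809.

0.2809


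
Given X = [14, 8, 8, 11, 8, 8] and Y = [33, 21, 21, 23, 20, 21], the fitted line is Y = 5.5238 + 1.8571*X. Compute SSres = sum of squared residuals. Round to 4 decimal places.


For each point, residual = actual - predicted.
Residuals: [1.4768, 0.6194, 0.6194, -2.9519, -0.3806, 0.6194].
Sum of squared residuals = 12.1905.

12.1905


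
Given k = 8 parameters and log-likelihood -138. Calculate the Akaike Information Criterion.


Compute:
2k = 2*8 = 16.
-2*loglik = -2*(-138) = 276.
AIC = 16 + 276 = 292.

292


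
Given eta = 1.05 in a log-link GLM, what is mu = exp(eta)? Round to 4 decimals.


mu = exp(eta) = exp(1.05).
= 2.8577.

2.8577


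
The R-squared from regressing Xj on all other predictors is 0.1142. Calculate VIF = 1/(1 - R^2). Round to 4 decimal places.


Denominator: 1 - 0.1142 = 0.8858.
VIF = 1 / 0.8858 = 1.1289.

1.1289


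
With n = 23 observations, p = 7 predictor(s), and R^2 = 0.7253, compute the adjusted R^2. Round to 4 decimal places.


Plug in: Adj R^2 = 1 - (1 - 0.7253) * 22/15.
= 1 - 0.2747 * 22/15
= 1 - 6.0434 / 15
= 1 - 0.4029 = 0.5971.

0.5971


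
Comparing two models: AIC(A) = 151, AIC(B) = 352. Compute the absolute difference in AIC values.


Compute |151 - 352| = 201.
Model A has the smaller AIC.

201


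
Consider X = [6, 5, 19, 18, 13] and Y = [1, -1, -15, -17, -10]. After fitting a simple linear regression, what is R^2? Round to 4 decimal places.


The fitted line is Y = 6.4286 + -1.2155*X.
SSres = 10.8712, SStot = 263.2000.
R^2 = 1 - SSres/SStot = 0.9587.

0.9587


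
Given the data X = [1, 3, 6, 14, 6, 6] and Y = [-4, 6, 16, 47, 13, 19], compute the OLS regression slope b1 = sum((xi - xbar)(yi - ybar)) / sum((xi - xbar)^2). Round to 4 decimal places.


Calculate xbar = 6.0000, ybar = 16.1667.
S_xx = 98.0000, S_xy = 378.0000.
Using b1 = S_xy / S_xx = 378.0000 / 98.0000, we get b1 = 3.8571.

3.8571


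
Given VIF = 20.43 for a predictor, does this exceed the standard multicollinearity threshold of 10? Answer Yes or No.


The threshold is 10.
VIF = 20.43 is >= 10.
Multicollinearity indication: Yes.

Yes


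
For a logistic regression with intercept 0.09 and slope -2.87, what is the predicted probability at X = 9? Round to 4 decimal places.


z = 0.09 + -2.87 * 9 = -25.7400.
Sigmoid: P = 1 / (1 + exp(25.7400)) = 0.0000.

0.0000


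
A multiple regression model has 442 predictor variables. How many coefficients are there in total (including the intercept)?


Each predictor gets one coefficient, plus one intercept.
Total parameters = 442 + 1 = 443.

443
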